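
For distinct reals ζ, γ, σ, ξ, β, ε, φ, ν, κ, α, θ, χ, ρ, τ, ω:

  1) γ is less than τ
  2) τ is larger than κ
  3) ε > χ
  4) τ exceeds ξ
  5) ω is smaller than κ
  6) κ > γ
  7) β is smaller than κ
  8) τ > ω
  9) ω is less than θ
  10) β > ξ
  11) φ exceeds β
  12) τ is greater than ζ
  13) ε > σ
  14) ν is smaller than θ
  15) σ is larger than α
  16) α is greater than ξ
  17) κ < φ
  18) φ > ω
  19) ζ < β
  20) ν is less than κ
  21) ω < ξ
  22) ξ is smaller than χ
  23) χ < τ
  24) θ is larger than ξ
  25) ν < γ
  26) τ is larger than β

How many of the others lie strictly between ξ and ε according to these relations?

3

Chaining upward from ξ reaches: χ, α, θ, β, κ, φ, τ, σ.
Chaining downward from ε reaches: ω, χ, α, σ.
Strictly between ξ and ε are those in both lists: χ, α, σ — 3 elements.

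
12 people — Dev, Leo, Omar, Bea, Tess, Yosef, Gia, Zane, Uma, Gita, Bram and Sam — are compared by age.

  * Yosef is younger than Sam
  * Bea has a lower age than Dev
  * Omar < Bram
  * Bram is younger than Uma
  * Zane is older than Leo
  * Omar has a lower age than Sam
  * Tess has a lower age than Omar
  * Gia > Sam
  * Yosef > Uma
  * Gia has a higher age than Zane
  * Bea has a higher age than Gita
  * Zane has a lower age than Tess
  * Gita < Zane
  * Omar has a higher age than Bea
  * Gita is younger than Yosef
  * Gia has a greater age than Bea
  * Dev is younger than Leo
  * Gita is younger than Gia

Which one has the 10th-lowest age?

Yosef

Piecing the relations together gives one ordering: Gita < Bea < Dev < Leo < Zane < Tess < Omar < Bram < Uma < Yosef < Sam < Gia.
Counting 10 from the smallest end gives Yosef.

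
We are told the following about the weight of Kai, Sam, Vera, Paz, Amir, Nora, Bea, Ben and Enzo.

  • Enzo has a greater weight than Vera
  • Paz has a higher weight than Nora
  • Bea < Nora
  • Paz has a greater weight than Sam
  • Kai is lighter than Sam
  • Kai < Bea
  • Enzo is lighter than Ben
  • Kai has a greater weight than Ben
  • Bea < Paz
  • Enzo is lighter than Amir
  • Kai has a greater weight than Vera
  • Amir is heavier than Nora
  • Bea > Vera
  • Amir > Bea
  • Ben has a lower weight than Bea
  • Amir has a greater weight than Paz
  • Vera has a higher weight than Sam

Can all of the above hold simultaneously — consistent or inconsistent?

Chaining the given relations yields Sam < Vera < Enzo < Ben < Kai, so Sam < Kai. But one relation states Kai < Sam. These cannot both hold.

inconsistent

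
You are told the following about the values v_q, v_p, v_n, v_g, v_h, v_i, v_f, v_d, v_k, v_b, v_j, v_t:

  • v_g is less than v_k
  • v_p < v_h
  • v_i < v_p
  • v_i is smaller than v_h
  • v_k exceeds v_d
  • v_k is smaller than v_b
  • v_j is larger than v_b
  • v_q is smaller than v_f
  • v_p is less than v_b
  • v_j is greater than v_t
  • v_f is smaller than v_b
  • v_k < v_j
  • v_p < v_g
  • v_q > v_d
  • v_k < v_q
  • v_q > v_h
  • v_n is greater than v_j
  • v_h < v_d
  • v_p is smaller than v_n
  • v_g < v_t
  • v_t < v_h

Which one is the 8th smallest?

Chaining the given pairs: v_i < v_p < v_g < v_t < v_h < v_d < v_k < v_q < v_f < v_b < v_j < v_n.
Counting 8 from the smallest end gives v_q.

v_q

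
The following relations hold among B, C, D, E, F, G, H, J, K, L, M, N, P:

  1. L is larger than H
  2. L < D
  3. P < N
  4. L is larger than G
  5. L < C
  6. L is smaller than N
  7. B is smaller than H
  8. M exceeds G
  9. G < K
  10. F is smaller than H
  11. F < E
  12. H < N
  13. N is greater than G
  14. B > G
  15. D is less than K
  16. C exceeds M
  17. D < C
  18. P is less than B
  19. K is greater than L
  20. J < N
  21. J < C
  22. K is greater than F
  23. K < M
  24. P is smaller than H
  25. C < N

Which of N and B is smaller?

B

Chaining the given relations: B < H < L < D < K < M < C < N.
So B < N; B is the smaller of the two.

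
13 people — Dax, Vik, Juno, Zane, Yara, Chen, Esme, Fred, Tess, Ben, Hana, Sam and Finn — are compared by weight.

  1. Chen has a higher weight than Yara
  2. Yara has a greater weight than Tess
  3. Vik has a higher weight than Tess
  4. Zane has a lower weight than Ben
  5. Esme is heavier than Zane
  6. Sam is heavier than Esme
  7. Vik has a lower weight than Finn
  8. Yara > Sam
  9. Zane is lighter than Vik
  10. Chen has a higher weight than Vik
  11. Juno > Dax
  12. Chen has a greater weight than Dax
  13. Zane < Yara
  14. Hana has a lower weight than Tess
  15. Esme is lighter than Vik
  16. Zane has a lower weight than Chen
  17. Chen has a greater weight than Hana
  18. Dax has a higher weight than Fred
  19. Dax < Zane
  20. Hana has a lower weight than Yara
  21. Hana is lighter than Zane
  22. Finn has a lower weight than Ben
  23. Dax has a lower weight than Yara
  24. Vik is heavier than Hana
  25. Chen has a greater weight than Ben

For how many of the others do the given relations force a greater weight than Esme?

The elements the relations force above Esme are Sam, Vik, Finn, Ben, Yara, Chen — no chain reaches any other.
That is 6.

6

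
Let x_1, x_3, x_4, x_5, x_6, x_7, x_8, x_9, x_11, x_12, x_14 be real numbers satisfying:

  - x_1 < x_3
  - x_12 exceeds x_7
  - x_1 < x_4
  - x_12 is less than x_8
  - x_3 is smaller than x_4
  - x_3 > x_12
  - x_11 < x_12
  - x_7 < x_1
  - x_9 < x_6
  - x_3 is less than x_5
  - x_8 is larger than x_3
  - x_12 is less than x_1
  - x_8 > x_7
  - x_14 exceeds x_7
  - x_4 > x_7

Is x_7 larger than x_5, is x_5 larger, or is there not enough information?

Following the relations from x_7: x_7 < x_12 < x_1 < x_3 < x_5.
So x_5 is larger.

x_5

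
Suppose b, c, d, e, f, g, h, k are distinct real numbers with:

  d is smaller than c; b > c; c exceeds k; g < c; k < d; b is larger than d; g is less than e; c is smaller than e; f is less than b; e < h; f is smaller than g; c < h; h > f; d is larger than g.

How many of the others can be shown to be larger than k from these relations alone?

Directly above k: d, c.
One step further: e, h, b (5 so far).
No other element is forced above k by the given relations, so the count is 5.

5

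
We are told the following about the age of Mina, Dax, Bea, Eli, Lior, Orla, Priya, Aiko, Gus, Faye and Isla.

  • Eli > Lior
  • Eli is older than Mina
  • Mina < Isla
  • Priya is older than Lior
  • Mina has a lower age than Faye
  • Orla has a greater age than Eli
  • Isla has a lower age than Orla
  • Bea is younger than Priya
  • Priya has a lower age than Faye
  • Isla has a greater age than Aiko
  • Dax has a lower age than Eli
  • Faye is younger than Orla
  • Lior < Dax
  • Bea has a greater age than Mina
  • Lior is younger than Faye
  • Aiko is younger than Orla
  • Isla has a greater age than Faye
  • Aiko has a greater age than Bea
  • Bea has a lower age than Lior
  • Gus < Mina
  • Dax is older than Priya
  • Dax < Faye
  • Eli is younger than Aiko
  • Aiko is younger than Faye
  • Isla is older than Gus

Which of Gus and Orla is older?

Orla

Link the given pairs in sequence: Gus < Mina; Mina < Bea; Bea < Lior; Lior < Priya; Priya < Dax; Dax < Eli; Eli < Aiko; Aiko < Faye; Faye < Isla; Isla < Orla.
Chaining these gives Gus < Mina < Bea < Lior < Priya < Dax < Eli < Aiko < Faye < Isla < Orla.
So Gus < Orla; Orla is the older of the two.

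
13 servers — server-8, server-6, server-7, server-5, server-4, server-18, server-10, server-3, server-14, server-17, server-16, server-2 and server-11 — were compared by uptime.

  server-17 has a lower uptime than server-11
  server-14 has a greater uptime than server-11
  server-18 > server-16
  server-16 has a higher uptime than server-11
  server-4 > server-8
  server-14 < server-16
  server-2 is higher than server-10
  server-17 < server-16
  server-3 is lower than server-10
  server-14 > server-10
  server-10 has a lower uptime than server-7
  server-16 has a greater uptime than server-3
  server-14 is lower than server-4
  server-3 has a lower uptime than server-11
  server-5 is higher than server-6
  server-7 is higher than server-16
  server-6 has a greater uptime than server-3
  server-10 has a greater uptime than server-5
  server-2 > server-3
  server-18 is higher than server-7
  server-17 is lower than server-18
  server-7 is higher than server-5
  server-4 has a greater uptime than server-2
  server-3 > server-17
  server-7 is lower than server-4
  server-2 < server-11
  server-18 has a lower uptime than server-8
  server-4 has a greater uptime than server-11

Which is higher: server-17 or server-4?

server-4

server-17 < server-3 < server-6 < server-5 < server-10 < server-2 < server-11 < server-16 < server-7 < server-18 < server-8 < server-4, by transitivity through server-3, server-6, server-5, server-10, server-2, server-11, server-16, server-7, server-18, server-8.
So server-17 < server-4; server-4 is the higher of the two.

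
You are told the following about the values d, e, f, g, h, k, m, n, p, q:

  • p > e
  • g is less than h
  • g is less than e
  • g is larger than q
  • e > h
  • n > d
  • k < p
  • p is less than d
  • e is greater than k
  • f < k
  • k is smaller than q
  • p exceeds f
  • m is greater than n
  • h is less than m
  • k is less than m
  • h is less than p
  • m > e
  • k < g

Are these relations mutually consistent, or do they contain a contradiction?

consistent

Every relation is compatible with f < k < q < g < h < e < p < d < n < m; the set is consistent.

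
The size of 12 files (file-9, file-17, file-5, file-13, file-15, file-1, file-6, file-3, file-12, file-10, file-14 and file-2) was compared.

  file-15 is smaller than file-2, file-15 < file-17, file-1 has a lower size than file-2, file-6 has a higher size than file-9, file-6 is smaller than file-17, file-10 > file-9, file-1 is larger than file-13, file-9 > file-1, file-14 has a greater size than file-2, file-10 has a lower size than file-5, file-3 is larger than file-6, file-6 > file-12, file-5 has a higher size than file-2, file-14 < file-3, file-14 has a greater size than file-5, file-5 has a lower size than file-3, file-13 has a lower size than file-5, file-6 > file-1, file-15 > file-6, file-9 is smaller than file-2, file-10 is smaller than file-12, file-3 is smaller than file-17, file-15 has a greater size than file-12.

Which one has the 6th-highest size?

file-15

Chaining the given pairs: file-13 < file-1 < file-9 < file-10 < file-12 < file-6 < file-15 < file-2 < file-5 < file-14 < file-3 < file-17.
Counting 6 from the largest end gives file-15.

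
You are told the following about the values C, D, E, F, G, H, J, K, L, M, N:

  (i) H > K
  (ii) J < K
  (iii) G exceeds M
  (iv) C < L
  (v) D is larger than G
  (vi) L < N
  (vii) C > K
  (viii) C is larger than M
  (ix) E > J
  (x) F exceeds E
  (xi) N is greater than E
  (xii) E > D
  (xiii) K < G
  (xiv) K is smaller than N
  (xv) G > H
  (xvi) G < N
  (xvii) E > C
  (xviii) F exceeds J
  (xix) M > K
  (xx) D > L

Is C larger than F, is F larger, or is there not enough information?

C < L < D < E < F, by transitivity through L, D, E.
So F is larger.

F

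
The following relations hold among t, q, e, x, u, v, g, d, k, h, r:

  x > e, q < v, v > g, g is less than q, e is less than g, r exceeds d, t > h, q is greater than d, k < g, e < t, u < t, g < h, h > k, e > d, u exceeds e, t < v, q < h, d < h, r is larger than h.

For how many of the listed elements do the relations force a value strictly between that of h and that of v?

The relations place h below v. An element lies strictly between them when it is forced above h and also forced below v.
Above h: {r, t}. Below v: {d, e, k, g, q, u, t}.
Intersection: {t} — 1.

1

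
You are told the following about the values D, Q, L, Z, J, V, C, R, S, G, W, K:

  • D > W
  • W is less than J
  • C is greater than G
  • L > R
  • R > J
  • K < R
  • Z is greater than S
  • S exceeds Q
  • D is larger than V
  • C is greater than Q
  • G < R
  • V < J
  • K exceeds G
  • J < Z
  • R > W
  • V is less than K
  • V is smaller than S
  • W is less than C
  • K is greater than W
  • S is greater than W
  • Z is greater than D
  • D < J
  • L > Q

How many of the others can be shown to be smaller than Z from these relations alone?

The elements the relations force below Z are V, W, D, Q, S, J — no chain reaches any other.
That is 6.

6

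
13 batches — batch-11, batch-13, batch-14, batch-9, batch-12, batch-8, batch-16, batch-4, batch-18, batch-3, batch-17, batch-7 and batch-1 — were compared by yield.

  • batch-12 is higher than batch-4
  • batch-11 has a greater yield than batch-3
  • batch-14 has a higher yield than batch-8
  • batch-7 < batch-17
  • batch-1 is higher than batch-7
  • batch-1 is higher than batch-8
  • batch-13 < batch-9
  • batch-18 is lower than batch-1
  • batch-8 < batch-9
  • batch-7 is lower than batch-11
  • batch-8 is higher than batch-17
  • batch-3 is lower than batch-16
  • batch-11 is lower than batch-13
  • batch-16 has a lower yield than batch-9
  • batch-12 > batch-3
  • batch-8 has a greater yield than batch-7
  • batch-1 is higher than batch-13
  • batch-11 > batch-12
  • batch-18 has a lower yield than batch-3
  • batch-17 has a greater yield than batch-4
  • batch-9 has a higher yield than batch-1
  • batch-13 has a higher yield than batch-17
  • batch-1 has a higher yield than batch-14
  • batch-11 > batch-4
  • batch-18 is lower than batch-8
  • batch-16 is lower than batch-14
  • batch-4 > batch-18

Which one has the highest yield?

batch-9

batch-18 is not greatest since batch-18 < batch-3; batch-4 is not greatest since batch-4 < batch-17; batch-3 is not greatest since batch-3 < batch-16; batch-12 is not greatest since batch-12 < batch-11; batch-7 is not greatest since batch-7 < batch-17; batch-16 is not greatest since batch-16 < batch-14; batch-17 is not greatest since batch-17 < batch-8; batch-11 is not greatest since batch-11 < batch-13; batch-8 is not greatest since batch-8 < batch-14; batch-14 is not greatest since batch-14 < batch-1; batch-13 is not greatest since batch-13 < batch-9; batch-1 is not greatest since batch-1 < batch-9.
Only batch-9 has nothing above it, so batch-9 is the highest yield.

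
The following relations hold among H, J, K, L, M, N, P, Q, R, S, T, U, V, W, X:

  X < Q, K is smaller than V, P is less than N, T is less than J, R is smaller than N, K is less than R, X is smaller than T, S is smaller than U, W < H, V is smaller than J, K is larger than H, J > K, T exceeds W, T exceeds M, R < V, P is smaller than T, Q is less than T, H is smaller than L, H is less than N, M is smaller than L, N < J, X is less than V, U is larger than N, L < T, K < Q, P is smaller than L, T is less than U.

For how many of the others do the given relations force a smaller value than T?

8

From T the given relations immediately reach W, M, P, L, X, Q.
From those, H, K — 8 in total.
Nothing else is reachable below T; 8 in all.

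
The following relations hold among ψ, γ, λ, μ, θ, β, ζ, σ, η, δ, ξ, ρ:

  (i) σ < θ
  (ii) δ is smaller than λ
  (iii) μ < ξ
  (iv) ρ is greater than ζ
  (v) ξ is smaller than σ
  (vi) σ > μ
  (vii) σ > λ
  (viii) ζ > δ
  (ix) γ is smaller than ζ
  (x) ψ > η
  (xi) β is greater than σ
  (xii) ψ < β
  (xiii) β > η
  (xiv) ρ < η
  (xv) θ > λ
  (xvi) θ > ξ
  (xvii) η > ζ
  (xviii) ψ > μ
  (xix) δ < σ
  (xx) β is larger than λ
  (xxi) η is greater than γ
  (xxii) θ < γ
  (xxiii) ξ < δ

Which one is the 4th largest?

ρ

Chaining the given pairs: μ < ξ < δ < λ < σ < θ < γ < ζ < ρ < η < ψ < β.
Counting 4 from the largest end gives ρ.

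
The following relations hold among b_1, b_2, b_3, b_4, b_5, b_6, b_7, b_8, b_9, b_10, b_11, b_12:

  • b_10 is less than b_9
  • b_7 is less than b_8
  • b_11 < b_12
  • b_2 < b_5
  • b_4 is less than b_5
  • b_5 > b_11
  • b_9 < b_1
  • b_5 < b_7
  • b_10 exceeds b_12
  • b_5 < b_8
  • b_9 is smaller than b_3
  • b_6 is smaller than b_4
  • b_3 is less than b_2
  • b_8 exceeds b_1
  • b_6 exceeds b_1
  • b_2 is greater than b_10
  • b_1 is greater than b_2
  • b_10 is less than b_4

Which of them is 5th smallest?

b_3

Chaining the given pairs: b_11 < b_12 < b_10 < b_9 < b_3 < b_2 < b_1 < b_6 < b_4 < b_5 < b_7 < b_8.
The 5th smallest is b_3.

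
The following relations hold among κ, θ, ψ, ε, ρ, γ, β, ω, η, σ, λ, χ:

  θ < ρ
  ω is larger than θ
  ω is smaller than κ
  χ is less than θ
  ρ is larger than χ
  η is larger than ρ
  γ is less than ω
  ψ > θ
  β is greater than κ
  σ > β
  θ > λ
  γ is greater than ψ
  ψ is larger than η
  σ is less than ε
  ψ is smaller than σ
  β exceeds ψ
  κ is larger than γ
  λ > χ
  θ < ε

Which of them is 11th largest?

λ

The consecutive relations fix a unique order: χ < λ < θ < ρ < η < ψ < γ < ω < κ < β < σ < ε.
The 11th largest is λ.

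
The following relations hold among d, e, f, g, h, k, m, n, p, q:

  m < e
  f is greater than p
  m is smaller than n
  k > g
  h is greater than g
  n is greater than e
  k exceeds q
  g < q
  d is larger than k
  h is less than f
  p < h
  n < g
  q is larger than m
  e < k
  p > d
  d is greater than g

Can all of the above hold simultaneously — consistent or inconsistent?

consistent

Every relation is compatible with m < e < n < g < q < k < d < p < h < f; the set is consistent.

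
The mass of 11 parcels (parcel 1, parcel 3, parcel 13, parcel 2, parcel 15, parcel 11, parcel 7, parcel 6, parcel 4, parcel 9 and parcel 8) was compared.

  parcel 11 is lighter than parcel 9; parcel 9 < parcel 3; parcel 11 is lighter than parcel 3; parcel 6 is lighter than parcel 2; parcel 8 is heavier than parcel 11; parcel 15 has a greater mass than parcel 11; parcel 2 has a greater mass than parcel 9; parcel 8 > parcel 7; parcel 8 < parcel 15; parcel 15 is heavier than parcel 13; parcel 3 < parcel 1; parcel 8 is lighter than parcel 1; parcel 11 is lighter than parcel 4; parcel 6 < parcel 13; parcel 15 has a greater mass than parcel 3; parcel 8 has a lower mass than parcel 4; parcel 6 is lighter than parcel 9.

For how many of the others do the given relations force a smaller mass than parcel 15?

The elements the relations force below parcel 15 are parcel 6, parcel 11, parcel 13, parcel 7, parcel 9, parcel 8, parcel 3 — no chain reaches any other.
That is 7.

7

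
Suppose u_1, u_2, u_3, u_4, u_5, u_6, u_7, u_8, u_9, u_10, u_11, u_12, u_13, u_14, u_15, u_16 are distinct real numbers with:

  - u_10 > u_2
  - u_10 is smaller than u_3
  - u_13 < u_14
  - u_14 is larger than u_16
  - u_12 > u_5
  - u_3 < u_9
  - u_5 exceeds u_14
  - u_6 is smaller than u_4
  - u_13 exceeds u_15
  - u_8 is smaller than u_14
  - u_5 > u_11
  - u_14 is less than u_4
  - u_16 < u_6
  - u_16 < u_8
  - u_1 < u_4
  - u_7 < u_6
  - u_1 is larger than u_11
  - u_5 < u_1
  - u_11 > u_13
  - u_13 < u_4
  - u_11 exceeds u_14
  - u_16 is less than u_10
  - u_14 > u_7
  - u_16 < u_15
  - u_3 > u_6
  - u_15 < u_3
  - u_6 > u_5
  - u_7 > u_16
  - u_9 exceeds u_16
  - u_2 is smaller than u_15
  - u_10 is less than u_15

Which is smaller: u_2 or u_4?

u_2

Following the relations from u_2: u_2 < u_10 < u_15 < u_13 < u_14 < u_11 < u_5 < u_6 < u_4.
So u_2 < u_4; u_2 is the smaller of the two.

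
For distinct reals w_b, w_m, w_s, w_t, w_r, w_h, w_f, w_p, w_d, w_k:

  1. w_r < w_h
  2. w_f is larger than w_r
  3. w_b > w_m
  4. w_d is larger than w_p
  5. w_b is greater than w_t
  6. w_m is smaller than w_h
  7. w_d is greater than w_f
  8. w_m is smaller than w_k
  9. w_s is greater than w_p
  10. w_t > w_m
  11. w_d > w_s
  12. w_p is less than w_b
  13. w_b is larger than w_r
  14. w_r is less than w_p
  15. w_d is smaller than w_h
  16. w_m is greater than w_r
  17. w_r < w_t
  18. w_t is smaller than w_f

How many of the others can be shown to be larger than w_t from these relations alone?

4

The elements the relations force above w_t are w_f, w_d, w_b, w_h — no chain reaches any other.
That is 4.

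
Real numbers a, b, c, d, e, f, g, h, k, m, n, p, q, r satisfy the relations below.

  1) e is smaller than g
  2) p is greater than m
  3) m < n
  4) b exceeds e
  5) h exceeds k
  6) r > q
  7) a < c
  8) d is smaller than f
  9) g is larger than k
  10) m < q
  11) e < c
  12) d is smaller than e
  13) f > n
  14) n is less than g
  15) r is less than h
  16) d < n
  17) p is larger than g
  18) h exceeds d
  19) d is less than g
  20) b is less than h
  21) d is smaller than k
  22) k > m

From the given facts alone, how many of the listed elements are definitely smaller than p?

6

The elements the relations force below p are m, d, k, e, n, g — no chain reaches any other.
That is 6.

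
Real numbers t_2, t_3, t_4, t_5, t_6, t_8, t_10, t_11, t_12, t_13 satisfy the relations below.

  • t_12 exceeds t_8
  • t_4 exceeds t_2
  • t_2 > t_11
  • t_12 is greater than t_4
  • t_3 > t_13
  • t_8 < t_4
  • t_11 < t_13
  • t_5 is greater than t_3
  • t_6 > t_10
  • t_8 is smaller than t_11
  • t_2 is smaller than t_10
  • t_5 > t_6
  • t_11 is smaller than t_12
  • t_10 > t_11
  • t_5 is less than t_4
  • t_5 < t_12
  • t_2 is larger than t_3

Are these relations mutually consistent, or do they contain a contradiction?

consistent

Every relation is compatible with t_8 < t_11 < t_13 < t_3 < t_2 < t_10 < t_6 < t_5 < t_4 < t_12; the set is consistent.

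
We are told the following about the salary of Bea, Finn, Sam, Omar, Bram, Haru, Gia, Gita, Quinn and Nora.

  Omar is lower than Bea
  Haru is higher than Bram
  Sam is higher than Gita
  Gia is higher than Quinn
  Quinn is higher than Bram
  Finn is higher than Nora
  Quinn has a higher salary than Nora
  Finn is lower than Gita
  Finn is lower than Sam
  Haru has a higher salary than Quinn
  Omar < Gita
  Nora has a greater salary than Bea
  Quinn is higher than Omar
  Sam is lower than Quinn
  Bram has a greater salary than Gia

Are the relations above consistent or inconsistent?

We have Bram < Quinn stated directly, yet also Quinn < Gia < Bram by chaining the others — so Quinn < Bram. Contradiction.

inconsistent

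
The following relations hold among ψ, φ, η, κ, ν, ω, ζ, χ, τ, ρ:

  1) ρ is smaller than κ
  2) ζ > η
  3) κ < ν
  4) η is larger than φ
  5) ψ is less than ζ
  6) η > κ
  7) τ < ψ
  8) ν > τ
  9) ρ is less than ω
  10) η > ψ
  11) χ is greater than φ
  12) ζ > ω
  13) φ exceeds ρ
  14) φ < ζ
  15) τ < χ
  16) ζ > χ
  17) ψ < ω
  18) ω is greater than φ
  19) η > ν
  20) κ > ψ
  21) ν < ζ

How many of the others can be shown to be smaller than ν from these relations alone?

4

The elements the relations force below ν are ρ, τ, ψ, κ — no chain reaches any other.
That is 4.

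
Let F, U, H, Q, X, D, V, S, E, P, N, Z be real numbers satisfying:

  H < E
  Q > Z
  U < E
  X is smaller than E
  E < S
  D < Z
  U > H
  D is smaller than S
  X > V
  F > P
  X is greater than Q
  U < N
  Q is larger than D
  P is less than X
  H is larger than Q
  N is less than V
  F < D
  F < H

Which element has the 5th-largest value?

N

Piecing the relations together gives one ordering: P < F < D < Z < Q < H < U < N < V < X < E < S.
The 5th largest is N.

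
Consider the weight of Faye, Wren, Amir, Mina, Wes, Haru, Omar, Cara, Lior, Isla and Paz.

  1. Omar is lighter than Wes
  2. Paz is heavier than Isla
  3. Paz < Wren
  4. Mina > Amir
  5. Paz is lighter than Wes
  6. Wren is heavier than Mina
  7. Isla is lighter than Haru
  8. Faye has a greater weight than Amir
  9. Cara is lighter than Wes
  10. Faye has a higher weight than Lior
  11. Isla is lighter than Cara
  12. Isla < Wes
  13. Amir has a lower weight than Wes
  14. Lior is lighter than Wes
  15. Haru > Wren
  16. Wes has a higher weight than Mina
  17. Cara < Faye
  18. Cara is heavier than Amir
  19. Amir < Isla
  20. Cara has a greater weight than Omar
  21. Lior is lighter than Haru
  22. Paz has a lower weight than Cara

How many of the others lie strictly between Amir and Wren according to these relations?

The relations place Amir below Wren. An element lies strictly between them when it is forced above Amir and also forced below Wren.
Above Amir: {Isla, Mina, Paz, Cara, Haru, Faye, Wes}. Below Wren: {Isla, Mina, Paz}.
Intersection: {Isla, Mina, Paz} — 3.

3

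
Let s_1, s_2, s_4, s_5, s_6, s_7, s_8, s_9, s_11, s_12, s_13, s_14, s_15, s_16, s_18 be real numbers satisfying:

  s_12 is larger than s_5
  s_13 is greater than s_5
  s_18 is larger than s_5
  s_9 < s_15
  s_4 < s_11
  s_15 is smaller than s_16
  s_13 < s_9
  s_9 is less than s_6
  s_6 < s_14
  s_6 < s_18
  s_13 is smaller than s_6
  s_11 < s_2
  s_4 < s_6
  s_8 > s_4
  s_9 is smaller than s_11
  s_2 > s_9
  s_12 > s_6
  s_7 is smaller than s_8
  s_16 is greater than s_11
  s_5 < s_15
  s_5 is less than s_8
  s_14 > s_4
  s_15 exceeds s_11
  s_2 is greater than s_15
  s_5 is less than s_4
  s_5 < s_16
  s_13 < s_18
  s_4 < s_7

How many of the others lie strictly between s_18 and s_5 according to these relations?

4

Chaining upward from s_5 reaches: s_13, s_9, s_4, s_6, s_7, s_11, s_14, s_15, s_8, s_16, s_2, s_12.
Chaining downward from s_18 reaches: s_13, s_9, s_4, s_6.
Strictly between s_5 and s_18 are those in both lists: s_13, s_9, s_4, s_6 — 4 elements.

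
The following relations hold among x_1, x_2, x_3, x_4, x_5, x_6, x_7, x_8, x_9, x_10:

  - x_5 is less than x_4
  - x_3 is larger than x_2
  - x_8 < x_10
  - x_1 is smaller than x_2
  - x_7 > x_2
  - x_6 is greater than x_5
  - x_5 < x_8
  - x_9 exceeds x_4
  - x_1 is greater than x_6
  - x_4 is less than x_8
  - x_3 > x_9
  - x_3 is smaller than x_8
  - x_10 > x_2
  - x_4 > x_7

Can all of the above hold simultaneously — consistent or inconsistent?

Every relation is compatible with x_5 < x_6 < x_1 < x_2 < x_7 < x_4 < x_9 < x_3 < x_8 < x_10; the set is consistent.

consistent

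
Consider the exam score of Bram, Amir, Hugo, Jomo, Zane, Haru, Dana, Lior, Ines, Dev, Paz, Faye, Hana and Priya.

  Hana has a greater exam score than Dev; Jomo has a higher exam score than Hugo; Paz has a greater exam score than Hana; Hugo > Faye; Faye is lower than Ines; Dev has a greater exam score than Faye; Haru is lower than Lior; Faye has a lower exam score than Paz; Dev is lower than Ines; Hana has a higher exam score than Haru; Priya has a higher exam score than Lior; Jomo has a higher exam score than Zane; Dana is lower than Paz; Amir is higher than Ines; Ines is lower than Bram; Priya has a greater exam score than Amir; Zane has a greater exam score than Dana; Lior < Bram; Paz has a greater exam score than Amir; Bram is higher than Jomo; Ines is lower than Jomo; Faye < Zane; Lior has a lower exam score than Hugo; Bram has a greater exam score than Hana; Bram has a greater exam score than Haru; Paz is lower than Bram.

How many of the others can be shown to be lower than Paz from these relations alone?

7

The elements the relations force below Paz are Haru, Faye, Dev, Dana, Hana, Ines, Amir — no chain reaches any other.
That is 7.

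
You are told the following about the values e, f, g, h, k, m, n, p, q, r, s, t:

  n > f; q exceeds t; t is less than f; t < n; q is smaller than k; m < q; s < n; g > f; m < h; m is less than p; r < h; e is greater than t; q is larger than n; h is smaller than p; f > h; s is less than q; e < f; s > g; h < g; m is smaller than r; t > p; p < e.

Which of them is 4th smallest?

p

Chaining the given pairs: m < r < h < p < t < e < f < g < s < n < q < k.
Counting 4 from the smallest end gives p.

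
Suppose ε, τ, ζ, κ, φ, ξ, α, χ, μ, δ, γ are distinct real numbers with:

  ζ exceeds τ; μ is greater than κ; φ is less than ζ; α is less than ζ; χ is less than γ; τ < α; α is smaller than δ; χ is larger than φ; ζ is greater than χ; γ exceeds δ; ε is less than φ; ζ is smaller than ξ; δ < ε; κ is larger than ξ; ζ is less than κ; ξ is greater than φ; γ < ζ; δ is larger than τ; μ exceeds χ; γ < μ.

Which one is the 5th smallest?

φ

Chaining the given pairs: τ < α < δ < ε < φ < χ < γ < ζ < ξ < κ < μ.
The 5th smallest is φ.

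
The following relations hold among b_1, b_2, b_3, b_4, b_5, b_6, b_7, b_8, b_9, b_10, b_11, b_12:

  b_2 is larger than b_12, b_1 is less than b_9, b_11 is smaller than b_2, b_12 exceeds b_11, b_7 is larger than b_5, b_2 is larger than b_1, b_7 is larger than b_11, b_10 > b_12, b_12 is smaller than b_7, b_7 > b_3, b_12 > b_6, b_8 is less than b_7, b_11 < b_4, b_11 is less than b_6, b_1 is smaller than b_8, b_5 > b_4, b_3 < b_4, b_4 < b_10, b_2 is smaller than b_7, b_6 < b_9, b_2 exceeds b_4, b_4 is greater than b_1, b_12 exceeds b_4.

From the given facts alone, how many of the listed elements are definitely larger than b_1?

8

Directly above b_1: b_4, b_8, b_9, b_2.
One step further: b_5, b_12, b_7, b_10 (8 so far).
Nothing else is reachable above b_1; 8 in all.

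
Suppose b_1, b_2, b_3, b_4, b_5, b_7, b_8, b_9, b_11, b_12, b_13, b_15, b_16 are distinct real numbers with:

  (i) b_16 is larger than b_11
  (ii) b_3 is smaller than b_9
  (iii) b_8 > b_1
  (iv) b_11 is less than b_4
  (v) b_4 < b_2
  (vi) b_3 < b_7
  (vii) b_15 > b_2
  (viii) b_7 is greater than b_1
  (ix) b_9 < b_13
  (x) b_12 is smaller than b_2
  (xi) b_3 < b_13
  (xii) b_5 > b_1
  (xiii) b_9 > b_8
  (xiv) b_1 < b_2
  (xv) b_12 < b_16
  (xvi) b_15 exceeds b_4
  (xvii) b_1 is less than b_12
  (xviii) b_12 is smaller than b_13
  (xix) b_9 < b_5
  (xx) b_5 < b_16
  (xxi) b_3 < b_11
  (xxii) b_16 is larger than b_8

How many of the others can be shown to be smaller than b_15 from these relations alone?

The elements the relations force below b_15 are b_1, b_3, b_12, b_11, b_4, b_2 — no chain reaches any other.
That is 6.

6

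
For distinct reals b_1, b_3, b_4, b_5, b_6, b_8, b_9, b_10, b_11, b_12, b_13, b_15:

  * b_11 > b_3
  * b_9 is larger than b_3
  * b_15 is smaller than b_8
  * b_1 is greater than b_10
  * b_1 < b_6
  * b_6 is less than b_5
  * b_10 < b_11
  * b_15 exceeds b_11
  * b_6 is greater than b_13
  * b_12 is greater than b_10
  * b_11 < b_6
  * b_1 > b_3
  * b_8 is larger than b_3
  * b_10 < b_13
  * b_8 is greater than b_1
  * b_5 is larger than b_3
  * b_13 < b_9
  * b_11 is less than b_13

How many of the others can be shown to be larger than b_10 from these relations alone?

The elements the relations force above b_10 are b_1, b_11, b_12, b_15, b_13, b_9, b_6, b_5, b_8 — no chain reaches any other.
That is 9.

9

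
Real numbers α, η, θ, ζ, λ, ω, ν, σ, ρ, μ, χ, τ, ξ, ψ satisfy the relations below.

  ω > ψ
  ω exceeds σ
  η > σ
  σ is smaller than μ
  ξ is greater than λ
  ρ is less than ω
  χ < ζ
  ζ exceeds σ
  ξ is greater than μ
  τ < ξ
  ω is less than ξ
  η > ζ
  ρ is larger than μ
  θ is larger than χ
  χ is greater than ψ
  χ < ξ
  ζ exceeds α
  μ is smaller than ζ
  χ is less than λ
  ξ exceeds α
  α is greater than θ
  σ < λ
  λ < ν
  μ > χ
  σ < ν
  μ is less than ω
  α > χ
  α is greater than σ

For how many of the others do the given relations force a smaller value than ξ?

The elements the relations force below ξ are ψ, σ, χ, θ, λ, α, μ, τ, ρ, ω — no chain reaches any other.
That is 10.

10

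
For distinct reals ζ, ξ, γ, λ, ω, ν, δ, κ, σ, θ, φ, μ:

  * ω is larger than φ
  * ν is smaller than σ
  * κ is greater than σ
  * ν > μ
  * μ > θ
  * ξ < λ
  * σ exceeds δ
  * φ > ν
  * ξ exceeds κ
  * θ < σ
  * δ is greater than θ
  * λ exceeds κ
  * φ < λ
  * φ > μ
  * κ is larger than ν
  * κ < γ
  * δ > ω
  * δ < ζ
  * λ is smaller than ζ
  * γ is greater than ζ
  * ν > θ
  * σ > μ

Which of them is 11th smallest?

The consecutive relations fix a unique order: θ < μ < ν < φ < ω < δ < σ < κ < ξ < λ < ζ < γ.
The 11th smallest is ζ.

ζ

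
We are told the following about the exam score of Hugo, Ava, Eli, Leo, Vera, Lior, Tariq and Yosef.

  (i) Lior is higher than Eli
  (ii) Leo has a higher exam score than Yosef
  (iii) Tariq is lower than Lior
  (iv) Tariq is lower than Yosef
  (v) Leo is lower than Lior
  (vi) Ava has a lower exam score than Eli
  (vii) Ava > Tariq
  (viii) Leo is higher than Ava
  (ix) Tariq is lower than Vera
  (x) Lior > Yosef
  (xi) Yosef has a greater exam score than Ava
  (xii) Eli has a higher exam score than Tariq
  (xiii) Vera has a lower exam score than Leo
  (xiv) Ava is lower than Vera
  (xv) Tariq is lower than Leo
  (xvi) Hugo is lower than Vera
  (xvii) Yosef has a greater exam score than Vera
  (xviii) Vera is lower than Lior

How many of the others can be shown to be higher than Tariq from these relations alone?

6

From Tariq the given relations immediately reach Ava, Vera, Yosef, Leo, Eli, Lior.
Nothing else is reachable above Tariq; 6 in all.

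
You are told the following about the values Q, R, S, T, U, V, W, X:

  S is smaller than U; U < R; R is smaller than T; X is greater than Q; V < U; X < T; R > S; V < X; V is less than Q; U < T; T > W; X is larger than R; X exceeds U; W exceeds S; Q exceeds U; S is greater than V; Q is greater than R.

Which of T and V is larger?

The relevant relations are V < S; S < U; U < R; R < Q; Q < X; X < T.
Together: V < S < U < R < Q < X < T.
So V < T; T is the larger of the two.

T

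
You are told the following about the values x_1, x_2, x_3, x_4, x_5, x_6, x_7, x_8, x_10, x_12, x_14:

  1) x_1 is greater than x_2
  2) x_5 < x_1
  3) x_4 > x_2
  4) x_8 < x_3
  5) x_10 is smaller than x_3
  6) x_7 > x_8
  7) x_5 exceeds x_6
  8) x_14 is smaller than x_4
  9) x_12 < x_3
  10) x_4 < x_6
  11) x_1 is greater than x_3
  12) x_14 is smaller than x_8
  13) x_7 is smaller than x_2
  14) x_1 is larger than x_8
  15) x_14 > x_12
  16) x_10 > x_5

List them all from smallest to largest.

x_12 < x_14 < x_8 < x_7 < x_2 < x_4 < x_6 < x_5 < x_10 < x_3 < x_1

Nothing is placed below x_12, so it is least; from there x_12 < x_14; x_14 < x_8; x_8 < x_7; x_7 < x_2; x_2 < x_4; x_4 < x_6; x_6 < x_5; x_5 < x_10; x_10 < x_3; x_3 < x_1, each given directly.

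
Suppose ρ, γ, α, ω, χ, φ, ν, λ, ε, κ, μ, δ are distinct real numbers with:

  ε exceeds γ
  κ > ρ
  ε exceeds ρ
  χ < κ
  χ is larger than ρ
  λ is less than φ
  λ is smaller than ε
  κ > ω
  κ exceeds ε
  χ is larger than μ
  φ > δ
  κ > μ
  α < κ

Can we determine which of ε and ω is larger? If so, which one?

Following every chain through ω: above ω we get κ.
ε is not reached, and no chain runs the other way from ε to ω.
So the given relations leave the order of ω and ε undetermined.

undetermined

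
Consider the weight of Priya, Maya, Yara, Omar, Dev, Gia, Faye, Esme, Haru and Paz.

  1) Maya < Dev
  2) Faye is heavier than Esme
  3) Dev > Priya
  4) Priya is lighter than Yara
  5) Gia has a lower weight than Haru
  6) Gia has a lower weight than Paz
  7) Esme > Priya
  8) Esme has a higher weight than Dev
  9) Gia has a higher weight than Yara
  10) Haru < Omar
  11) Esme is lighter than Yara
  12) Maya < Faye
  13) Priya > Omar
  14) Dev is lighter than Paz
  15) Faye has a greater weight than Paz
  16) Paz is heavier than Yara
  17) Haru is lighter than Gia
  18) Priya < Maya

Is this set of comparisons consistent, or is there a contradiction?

Chaining the given relations yields Haru < Omar < Priya < Maya < Dev < Esme < Yara < Gia, so Haru < Gia. But one relation states Gia < Haru. These cannot both hold.

inconsistent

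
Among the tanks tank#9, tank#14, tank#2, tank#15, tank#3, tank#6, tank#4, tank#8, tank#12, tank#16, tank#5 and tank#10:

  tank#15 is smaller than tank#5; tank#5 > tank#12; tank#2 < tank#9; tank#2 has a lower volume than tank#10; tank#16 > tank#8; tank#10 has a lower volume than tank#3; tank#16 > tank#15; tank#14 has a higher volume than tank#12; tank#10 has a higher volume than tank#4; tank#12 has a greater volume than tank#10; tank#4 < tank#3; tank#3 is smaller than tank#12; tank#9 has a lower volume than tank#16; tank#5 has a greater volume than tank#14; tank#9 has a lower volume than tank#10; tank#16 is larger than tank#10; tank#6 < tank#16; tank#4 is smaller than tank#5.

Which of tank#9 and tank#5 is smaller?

tank#9

Following the relations from tank#9: tank#9 < tank#10 < tank#3 < tank#12 < tank#14 < tank#5.
So tank#9 < tank#5; tank#9 is the smaller of the two.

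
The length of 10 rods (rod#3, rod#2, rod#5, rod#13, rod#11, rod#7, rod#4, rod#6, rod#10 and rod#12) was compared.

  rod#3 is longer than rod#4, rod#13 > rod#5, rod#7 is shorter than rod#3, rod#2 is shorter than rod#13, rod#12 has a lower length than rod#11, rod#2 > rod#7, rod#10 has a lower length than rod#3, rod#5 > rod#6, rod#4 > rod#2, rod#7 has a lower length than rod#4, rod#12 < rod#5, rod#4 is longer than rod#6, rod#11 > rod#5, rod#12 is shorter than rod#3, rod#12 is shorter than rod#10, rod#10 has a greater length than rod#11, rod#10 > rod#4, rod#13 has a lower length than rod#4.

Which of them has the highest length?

Chaining downward from rod#3: directly below it, rod#7, rod#12, rod#4, rod#10; then rod#6, rod#2, rod#13, rod#11; then rod#5.
That covers every other element, and nothing is given above rod#3, so rod#3 is the highest length.

rod#3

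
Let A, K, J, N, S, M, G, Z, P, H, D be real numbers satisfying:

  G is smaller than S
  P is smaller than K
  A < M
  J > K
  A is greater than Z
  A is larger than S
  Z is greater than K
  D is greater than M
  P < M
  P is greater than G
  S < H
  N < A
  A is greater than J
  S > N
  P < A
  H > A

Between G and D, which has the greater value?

D

Link the given pairs in sequence: G < P; P < K; K < Z; Z < A; A < M; M < D.
Together: G < P < K < Z < A < M < D.
So G < D; D is the larger of the two.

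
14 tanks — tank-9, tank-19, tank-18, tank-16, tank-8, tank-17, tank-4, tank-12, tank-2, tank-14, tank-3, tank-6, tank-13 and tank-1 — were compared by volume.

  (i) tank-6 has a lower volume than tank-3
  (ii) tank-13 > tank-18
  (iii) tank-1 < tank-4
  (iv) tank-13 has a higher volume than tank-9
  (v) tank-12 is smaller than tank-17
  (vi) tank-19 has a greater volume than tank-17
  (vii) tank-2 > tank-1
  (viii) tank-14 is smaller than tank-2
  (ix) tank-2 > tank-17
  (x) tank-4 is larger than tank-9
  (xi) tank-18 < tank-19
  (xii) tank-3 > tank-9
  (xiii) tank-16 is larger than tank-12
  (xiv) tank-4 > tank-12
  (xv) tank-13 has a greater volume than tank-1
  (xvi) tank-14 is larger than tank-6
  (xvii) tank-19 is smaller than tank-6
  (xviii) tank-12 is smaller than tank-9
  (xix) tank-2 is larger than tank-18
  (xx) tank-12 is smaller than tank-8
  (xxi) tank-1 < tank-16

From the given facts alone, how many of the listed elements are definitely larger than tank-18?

6

The elements the relations force above tank-18 are tank-19, tank-6, tank-14, tank-2, tank-13, tank-3 — no chain reaches any other.
That is 6.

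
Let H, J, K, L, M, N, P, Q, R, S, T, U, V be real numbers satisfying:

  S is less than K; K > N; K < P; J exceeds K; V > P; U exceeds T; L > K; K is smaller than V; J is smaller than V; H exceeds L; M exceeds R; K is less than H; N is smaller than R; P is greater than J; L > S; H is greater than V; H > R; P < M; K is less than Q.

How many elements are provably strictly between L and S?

The relations place S below L. An element lies strictly between them when it is forced above S and also forced below L.
Above S: {K, J, P, Q, V, M, H}. Below L: {N, K}.
Intersection: {K} — 1.

1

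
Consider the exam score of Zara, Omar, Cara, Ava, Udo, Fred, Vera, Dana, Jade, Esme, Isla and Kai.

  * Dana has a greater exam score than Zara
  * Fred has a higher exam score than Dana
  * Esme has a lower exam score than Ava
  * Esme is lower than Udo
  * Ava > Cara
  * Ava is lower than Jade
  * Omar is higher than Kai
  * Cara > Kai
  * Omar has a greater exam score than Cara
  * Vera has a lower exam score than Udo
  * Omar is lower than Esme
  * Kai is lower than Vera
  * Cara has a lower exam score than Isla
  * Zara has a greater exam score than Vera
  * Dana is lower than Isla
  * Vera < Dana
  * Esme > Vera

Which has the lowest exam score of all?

Vera is not least since Kai < Vera; Cara is not least since Kai < Cara; Zara is not least since Vera < Zara; Dana is not least since Zara < Dana; Omar is not least since Kai < Omar; Esme is not least since Omar < Esme; Ava is not least since Cara < Ava; Isla is not least since Dana < Isla; Jade is not least since Ava < Jade; Fred is not least since Dana < Fred; Udo is not least since Esme < Udo.
Only Kai has nothing below it, so Kai is the lowest exam score.

Kai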